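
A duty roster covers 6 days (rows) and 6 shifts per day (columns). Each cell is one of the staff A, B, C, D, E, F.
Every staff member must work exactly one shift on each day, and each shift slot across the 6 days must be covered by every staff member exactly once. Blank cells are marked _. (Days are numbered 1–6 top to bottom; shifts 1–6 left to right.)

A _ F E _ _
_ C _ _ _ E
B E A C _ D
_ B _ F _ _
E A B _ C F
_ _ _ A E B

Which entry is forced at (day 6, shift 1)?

Day 1, shift 2: day 1 has {A, E, F} and shift 2 has {A, B, C, E}, leaving only D.
Day 1, shift 5: day 1 has {A, D, E, F} and shift 5 has {C, E}, leaving only B.
Day 1, shift 6: day 1 has {A, B, D, E, F} and shift 6 has {B, D, E, F}, leaving only C.
Day 2, shift 3: day 2 has {C, E} and shift 3 has {A, B, F}, leaving only D.
Day 2, shift 1: day 2 has {C, D, E} and shift 1 has {A, B, E}, leaving only F.
Day 2, shift 4: day 2 has {C, D, E, F} and shift 4 has {A, C, E, F}, leaving only B.
Day 2, shift 5: day 2 has {B, C, D, E, F} and shift 5 has {B, C, E}, leaving only A.
Day 3, shift 5: day 3 has {A, B, C, D, E} and shift 5 has {A, B, C, E}, leaving only F.
Day 4, shift 5: day 4 has {B, F} and shift 5 has {A, B, C, E, F}, leaving only D.
Day 4, shift 1: day 4 has {B, D, F} and shift 1 has {A, B, E, F}, leaving only C.
Day 6 already has {A, B, E} and shift 1 already has {A, B, C, E, F}, so day 6, shift 1 must be D.

D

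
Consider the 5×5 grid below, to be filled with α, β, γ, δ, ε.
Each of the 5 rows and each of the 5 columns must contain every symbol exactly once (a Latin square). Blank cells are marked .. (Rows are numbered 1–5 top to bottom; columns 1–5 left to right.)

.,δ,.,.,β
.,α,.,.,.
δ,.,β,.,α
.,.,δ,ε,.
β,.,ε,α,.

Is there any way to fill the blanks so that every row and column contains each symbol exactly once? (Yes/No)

Row 1, column 4: row 1 has {β, δ} and column 4 has {α, ε}, so it must be γ.
Now row 3, column 4: row 3 together with column 4 already contain {α, β, γ, δ, ε} — every symbol — so nothing can go there. The grid has no valid completion.

No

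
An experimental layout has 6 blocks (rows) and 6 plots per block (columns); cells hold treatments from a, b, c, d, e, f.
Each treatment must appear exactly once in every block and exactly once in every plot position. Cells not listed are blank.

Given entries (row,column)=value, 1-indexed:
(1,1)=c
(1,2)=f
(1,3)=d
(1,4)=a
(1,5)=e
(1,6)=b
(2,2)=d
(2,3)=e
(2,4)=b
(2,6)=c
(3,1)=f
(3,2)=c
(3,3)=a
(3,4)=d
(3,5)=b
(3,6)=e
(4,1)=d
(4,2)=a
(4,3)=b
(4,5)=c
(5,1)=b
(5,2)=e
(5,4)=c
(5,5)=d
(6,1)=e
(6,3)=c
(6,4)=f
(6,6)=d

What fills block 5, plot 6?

Block 2, plot 1: block 2 has {b, c, d, e} and plot 1 has {b, c, d, e, f}, leaving only a.
Block 2, plot 5: block 2 has {a, b, c, d, e} and plot 5 has {b, c, d, e}, leaving only f.
Block 4, plot 4: block 4 has {a, b, c, d} and plot 4 has {a, b, c, d, f}, leaving only e.
Block 4, plot 6: block 4 has {a, b, c, d, e} and plot 6 has {b, c, d, e}, leaving only f.
Block 5 already has {b, c, d, e} and plot 6 already has {b, c, d, e, f}, so block 5, plot 6 must be a.

a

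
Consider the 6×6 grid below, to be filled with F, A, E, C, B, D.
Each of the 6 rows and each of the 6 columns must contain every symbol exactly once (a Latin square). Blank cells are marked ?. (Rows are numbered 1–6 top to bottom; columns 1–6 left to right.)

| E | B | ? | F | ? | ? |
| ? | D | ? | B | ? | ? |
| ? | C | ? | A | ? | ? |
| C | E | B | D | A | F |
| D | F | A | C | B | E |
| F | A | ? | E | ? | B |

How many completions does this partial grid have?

4

Row 1, column 3: eliminating its row and column leaves {C, D}.
Row 1, column 5: eliminating its row and column leaves {C, D}.
Row 1, column 6: eliminating its row and column leaves {A, C, D}.
Row 2, column 1: eliminating its row and column leaves {A}.
Row 2, column 3: eliminating its row and column leaves {F, E, C}.
Row 2, column 5: eliminating its row and column leaves {F, E, C}.
Row 2, column 6: eliminating its row and column leaves {A, C}.
Row 3, column 1: eliminating its row and column leaves {B}.
Row 3, column 3: eliminating its row and column leaves {F, E, D}.
Row 3, column 5: eliminating its row and column leaves {F, E, D}.
Row 3, column 6: eliminating its row and column leaves {D}.
Row 6, column 3: eliminating its row and column leaves {C, D}.
Row 6, column 5: eliminating its row and column leaves {C, D}.
Enumerating the assignments across these blanks that avoid any row or column repeat gives 4 completions.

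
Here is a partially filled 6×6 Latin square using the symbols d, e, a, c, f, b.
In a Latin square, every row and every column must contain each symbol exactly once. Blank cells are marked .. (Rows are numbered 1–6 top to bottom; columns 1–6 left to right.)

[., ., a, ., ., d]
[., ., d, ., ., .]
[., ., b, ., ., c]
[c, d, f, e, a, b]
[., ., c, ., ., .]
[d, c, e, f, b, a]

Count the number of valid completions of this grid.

Row 1, column 1: eliminating its row and column leaves {e, f, b}.
Row 1, column 2: eliminating its row and column leaves {e, f, b}.
Row 1, column 4: eliminating its row and column leaves {c, b}.
Row 1, column 5: eliminating its row and column leaves {e, c, f}.
Row 2, column 1: eliminating its row and column leaves {e, a, f, b}.
Row 2, column 2: eliminating its row and column leaves {e, a, f, b}.
Row 2, column 4: eliminating its row and column leaves {a, c, b}.
Row 2, column 5: eliminating its row and column leaves {e, c, f}.
Row 2, column 6: eliminating its row and column leaves {e, f}.
Row 3, column 1: eliminating its row and column leaves {e, a, f}.
Row 3, column 2: eliminating its row and column leaves {e, a, f}.
Row 3, column 4: eliminating its row and column leaves {d, a}.
Row 3, column 5: eliminating its row and column leaves {d, e, f}.
Row 5, column 1: eliminating its row and column leaves {e, a, f, b}.
Row 5, column 2: eliminating its row and column leaves {e, a, f, b}.
Row 5, column 4: eliminating its row and column leaves {d, a, b}.
Row 5, column 5: eliminating its row and column leaves {d, e, f}.
Row 5, column 6: eliminating its row and column leaves {e, f}.
Enumerating the assignments across these blanks that avoid any row or column repeat gives 40 completions.

40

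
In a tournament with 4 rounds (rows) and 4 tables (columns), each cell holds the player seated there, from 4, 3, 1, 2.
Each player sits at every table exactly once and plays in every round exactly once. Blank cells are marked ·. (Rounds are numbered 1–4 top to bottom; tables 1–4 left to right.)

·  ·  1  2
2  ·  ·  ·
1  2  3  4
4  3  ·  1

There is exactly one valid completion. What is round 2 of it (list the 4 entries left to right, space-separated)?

2 1 4 3

Round 2, table 3: round 2 has {2} and table 3 has {3, 1}, leaving only 4.
Round 2, table 2: round 2 has {4, 2} and table 2 has {3, 2}, leaving only 1.
Round 2, table 4: round 2 has {4, 1, 2} and table 4 has {4, 1, 2}, leaving only 3.
So round 2 reads: 2 1 4 3.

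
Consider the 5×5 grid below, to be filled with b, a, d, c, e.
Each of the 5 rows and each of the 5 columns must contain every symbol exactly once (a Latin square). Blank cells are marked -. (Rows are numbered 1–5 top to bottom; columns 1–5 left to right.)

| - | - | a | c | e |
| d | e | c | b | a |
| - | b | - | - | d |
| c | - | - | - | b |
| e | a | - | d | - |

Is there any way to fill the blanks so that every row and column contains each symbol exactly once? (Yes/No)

No

Row 1, column 1: row 1 has {a, c, e} and column 1 has {d, c, e}, so it must be b.
Row 1, column 2: row 1 has {b, a, c, e} and column 2 has {b, a, e}, so it must be d.
Now row 4, column 2: row 4 together with column 2 already contain {b, a, d, c, e} — every symbol — so nothing can go there. The grid has no valid completion.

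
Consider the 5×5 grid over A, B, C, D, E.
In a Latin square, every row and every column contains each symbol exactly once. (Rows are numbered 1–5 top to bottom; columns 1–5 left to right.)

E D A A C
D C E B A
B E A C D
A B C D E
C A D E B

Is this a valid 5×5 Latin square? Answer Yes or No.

Row 1 contains A twice (at columns 3 and 4), so it is not a permutation.

No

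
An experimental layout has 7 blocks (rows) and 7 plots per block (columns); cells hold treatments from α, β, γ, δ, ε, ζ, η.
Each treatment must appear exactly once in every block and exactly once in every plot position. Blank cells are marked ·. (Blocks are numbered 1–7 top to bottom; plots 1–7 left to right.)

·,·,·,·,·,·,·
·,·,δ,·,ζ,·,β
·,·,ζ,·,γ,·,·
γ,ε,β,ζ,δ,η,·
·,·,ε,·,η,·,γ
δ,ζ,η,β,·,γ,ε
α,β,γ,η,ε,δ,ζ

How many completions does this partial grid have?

12

Block 1, plot 1: eliminating its block and plot leaves {β, ε, ζ, η}.
Block 1, plot 2: eliminating its block and plot leaves {α, γ, δ, η}.
Block 1, plot 3: eliminating its block and plot leaves {α}.
Block 1, plot 4: eliminating its block and plot leaves {α, γ, δ, ε}.
Block 1, plot 5: eliminating its block and plot leaves {α, β}.
Block 1, plot 6: eliminating its block and plot leaves {α, β, ε, ζ}.
Block 1, plot 7: eliminating its block and plot leaves {α, δ, η}.
Block 2, plot 1: eliminating its block and plot leaves {ε, η}.
Block 2, plot 2: eliminating its block and plot leaves {α, γ, η}.
Block 2, plot 4: eliminating its block and plot leaves {α, γ, ε}.
Block 2, plot 6: eliminating its block and plot leaves {α, ε}.
Block 3, plot 1: eliminating its block and plot leaves {β, ε, η}.
Block 3, plot 2: eliminating its block and plot leaves {α, δ, η}.
Block 3, plot 4: eliminating its block and plot leaves {α, δ, ε}.
Block 3, plot 6: eliminating its block and plot leaves {α, β, ε}.
Block 3, plot 7: eliminating its block and plot leaves {α, δ, η}.
Block 4, plot 7: eliminating its block and plot leaves {α}.
Block 5, plot 1: eliminating its block and plot leaves {β, ζ}.
Block 5, plot 2: eliminating its block and plot leaves {α, δ}.
Block 5, plot 4: eliminating its block and plot leaves {α, δ}.
Block 5, plot 6: eliminating its block and plot leaves {α, β, ζ}.
Block 6, plot 5: eliminating its block and plot leaves {α}.
Enumerating the assignments across these blanks that avoid any block or plot repeat gives 12 completions.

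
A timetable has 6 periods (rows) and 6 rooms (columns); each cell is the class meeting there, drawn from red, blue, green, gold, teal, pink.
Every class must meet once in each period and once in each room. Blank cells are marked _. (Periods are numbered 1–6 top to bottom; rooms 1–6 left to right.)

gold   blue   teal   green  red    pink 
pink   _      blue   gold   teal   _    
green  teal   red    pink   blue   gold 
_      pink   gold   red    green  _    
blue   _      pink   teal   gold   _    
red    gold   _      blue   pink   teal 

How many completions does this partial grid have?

2

Period 2, room 2: eliminating its period and room leaves {red, green}.
Period 2, room 6: eliminating its period and room leaves {red, green}.
Period 4, room 1: eliminating its period and room leaves {teal}.
Period 4, room 6: eliminating its period and room leaves {blue}.
Period 5, room 2: eliminating its period and room leaves {red, green}.
Period 5, room 6: eliminating its period and room leaves {red, green}.
Period 6, room 3: eliminating its period and room leaves {green}.
Enumerating the assignments across these blanks that avoid any period or room repeat gives 2 completions.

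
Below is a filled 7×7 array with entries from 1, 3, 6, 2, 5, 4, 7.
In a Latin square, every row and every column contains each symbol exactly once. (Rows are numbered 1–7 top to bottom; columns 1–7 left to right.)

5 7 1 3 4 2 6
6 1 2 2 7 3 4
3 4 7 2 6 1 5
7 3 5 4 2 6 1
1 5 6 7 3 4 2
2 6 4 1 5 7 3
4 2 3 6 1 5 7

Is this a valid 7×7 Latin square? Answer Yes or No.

No

Row 2 contains 2 twice (at columns 3 and 4), so it is not a permutation.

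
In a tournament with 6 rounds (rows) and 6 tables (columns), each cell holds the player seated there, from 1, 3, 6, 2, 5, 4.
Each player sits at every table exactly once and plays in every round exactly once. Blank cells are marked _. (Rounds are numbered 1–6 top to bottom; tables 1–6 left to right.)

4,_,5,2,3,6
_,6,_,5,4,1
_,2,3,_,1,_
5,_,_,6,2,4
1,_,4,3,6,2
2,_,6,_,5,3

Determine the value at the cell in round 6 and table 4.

Round 1, table 2: round 1 has {3, 6, 2, 5, 4} and table 2 has {6, 2}, leaving only 1.
Round 2, table 1: round 2 has {1, 6, 5, 4} and table 1 has {1, 2, 5, 4}, leaving only 3.
Round 2, table 3: round 2 has {1, 3, 6, 5, 4} and table 3 has {3, 6, 5, 4}, leaving only 2.
Round 3, table 1: round 3 has {1, 3, 2} and table 1 has {1, 3, 2, 5, 4}, leaving only 6.
Round 3, table 4: round 3 has {1, 3, 6, 2} and table 4 has {3, 6, 2, 5}, leaving only 4.
Round 6 already has {3, 6, 2, 5} and table 4 already has {3, 6, 2, 5, 4}, so round 6, table 4 must be 1.

1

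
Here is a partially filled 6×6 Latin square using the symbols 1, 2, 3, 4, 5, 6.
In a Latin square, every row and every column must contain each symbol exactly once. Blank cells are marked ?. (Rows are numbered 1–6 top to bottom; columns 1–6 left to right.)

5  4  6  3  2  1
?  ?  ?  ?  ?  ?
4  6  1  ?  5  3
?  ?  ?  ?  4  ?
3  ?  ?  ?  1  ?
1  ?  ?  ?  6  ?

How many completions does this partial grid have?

30

Row 2, column 1: eliminating its row and column leaves {2, 6}.
Row 2, column 2: eliminating its row and column leaves {1, 2, 3, 5}.
Row 2, column 3: eliminating its row and column leaves {2, 3, 4, 5}.
Row 2, column 4: eliminating its row and column leaves {1, 2, 4, 5, 6}.
Row 2, column 5: eliminating its row and column leaves {3}.
Row 2, column 6: eliminating its row and column leaves {2, 4, 5, 6}.
Row 3, column 4: eliminating its row and column leaves {2}.
Row 4, column 1: eliminating its row and column leaves {2, 6}.
Row 4, column 2: eliminating its row and column leaves {1, 2, 3, 5}.
Row 4, column 3: eliminating its row and column leaves {2, 3, 5}.
Row 4, column 4: eliminating its row and column leaves {1, 2, 5, 6}.
Row 4, column 6: eliminating its row and column leaves {2, 5, 6}.
Row 5, column 2: eliminating its row and column leaves {2, 5}.
Row 5, column 3: eliminating its row and column leaves {2, 4, 5}.
Row 5, column 4: eliminating its row and column leaves {2, 4, 5, 6}.
Row 5, column 6: eliminating its row and column leaves {2, 4, 5, 6}.
Row 6, column 2: eliminating its row and column leaves {2, 3, 5}.
Row 6, column 3: eliminating its row and column leaves {2, 3, 4, 5}.
Row 6, column 4: eliminating its row and column leaves {2, 4, 5}.
Row 6, column 6: eliminating its row and column leaves {2, 4, 5}.
Enumerating the assignments across these blanks that avoid any row or column repeat gives 30 completions.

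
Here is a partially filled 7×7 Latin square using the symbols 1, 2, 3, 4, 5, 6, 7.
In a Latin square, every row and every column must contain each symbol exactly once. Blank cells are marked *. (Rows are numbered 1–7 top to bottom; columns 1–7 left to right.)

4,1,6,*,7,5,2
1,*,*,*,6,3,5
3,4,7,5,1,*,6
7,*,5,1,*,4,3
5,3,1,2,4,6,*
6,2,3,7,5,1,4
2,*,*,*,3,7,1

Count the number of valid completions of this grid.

Row 1, column 4: eliminating its row and column leaves {3}.
Row 2, column 2: eliminating its row and column leaves {7}.
Row 2, column 3: eliminating its row and column leaves {2, 4}.
Row 2, column 4: eliminating its row and column leaves {4}.
Row 3, column 6: eliminating its row and column leaves {2}.
Row 4, column 2: eliminating its row and column leaves {6}.
Row 4, column 5: eliminating its row and column leaves {2}.
Row 5, column 7: eliminating its row and column leaves {7}.
Row 7, column 2: eliminating its row and column leaves {5, 6}.
Row 7, column 3: eliminating its row and column leaves {4}.
Row 7, column 4: eliminating its row and column leaves {4, 6}.
Only one assignment across all blanks avoids any row or column repeat, giving 1 completion.

1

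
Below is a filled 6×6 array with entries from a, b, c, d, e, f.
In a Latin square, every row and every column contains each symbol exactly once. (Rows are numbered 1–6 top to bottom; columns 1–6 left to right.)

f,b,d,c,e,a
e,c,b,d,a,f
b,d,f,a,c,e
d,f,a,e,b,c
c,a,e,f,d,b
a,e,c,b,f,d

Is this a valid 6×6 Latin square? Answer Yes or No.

Yes

Each row is a permutation of the 6 symbols, and so is each column.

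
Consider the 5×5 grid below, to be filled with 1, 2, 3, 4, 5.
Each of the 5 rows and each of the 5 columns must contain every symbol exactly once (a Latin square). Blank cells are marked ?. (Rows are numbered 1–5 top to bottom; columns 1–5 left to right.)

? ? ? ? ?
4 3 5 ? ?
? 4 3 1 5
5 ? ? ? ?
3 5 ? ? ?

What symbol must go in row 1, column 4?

5

Row 2, column 4: row 2 has {3, 4, 5} and column 4 has {1}, leaving only 2.
Row 2, column 5: row 2 has {2, 3, 4, 5} and column 5 has {5}, leaving only 1.
Row 3, column 1: row 3 has {1, 3, 4, 5} and column 1 has {3, 4, 5}, leaving only 2.
Row 1, column 1: row 1 has {} and column 1 has {2, 3, 4, 5}, leaving only 1.
Row 1, column 2: row 1 has {1} and column 2 has {3, 4, 5}, leaving only 2.
Row 1, column 3: row 1 has {1, 2} and column 3 has {3, 5}, leaving only 4.
Row 1, column 5: row 1 has {1, 2, 4} and column 5 has {1, 5}, leaving only 3.
Row 1 already has {1, 2, 3, 4} and column 4 already has {1, 2}, so row 1, column 4 must be 5.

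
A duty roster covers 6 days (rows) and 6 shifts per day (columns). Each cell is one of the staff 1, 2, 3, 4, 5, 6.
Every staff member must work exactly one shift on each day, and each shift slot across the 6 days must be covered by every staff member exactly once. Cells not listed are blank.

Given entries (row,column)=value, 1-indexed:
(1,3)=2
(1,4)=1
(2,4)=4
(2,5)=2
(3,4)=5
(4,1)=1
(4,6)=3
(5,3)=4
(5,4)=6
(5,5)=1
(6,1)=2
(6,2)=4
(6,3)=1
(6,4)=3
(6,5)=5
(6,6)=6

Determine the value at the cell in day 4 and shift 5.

4

Day 4, shift 4: day 4 has {1, 3} and shift 4 has {1, 3, 4, 5, 6}, leaving only 2.
Day 4, shift 5 is narrowed to {4, 6}.
If it were 6, then day 4, shift 3 would be left with no valid symbol.
So day 4, shift 5 must be 4.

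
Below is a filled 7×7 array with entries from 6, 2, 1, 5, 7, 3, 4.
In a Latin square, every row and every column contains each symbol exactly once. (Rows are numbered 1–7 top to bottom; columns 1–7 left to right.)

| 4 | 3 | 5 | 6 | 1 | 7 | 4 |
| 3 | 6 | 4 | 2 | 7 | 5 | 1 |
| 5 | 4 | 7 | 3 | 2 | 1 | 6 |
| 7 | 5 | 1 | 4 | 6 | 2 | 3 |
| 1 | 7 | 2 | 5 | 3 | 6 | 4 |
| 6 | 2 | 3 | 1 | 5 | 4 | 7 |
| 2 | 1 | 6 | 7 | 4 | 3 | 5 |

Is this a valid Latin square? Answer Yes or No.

No

Column 7 contains 4 twice (at rows 1 and 5), so it is not a permutation.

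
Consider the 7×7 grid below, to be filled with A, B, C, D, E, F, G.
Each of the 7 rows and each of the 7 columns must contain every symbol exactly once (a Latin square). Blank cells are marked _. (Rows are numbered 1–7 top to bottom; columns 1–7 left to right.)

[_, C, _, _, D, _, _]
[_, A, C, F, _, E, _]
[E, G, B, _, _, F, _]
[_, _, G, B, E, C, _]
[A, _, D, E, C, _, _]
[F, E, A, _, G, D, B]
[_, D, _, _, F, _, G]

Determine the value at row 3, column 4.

Row 2, column 5: row 2 has {A, C, E, F} and column 5 has {C, D, E, F, G}, leaving only B.
Row 2, column 7: row 2 has {A, B, C, E, F} and column 7 has {B, G}, leaving only D.
Row 2, column 1: row 2 has {A, B, C, D, E, F} and column 1 has {A, E, F}, leaving only G.
Row 1, column 1: row 1 has {C, D} and column 1 has {A, E, F, G}, leaving only B.
Row 3, column 5: row 3 has {B, E, F, G} and column 5 has {B, C, D, E, F, G}, leaving only A.
Row 3, column 7: row 3 has {A, B, E, F, G} and column 7 has {B, D, G}, leaving only C.
Row 3 already has {A, B, C, E, F, G} and column 4 already has {B, E, F}, so row 3, column 4 must be D.

D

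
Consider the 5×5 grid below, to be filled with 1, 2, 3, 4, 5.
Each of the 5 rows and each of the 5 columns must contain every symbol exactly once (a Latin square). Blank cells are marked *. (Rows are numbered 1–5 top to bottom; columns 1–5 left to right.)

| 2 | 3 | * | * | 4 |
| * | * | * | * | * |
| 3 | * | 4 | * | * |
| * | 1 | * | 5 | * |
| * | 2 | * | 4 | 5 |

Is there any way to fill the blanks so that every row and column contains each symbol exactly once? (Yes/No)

No row or column among the givens repeats a symbol, and propagating forced cells runs into no contradiction.
One valid completion exists (for instance, 2 3 5 1 4 / 5 4 1 3 2 / 3 5 4 2 1 / 4 1 2 5 3 / 1 2 3 4 5).

Yes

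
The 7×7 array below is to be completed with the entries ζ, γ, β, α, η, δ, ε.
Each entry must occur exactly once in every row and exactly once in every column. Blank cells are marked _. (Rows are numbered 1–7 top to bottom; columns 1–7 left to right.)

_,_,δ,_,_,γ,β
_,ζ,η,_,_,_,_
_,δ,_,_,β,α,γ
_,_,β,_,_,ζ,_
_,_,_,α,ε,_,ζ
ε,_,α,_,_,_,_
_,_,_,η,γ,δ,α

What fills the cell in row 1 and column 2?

α

Row 5, column 3: row 5 has {ζ, α, ε} and column 3 has {β, α, η, δ}, leaving only γ.
Row 1, column 2 is narrowed to {α, η, ε}.
If it were η, then row 6, column 4 would be left with no valid symbol.
If it were ε, then row 4, column 4 would be left with no valid symbol.
So row 1, column 2 must be α.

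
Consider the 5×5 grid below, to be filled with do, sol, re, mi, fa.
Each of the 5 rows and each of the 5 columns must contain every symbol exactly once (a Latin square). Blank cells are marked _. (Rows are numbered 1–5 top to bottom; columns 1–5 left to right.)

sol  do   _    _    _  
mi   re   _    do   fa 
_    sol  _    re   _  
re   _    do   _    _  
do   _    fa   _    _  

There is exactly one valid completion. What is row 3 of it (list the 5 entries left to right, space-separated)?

Row 3, column 1: row 3 has {sol, re} and column 1 has {do, sol, re, mi}, leaving only fa.
Row 3, column 3: row 3 has {sol, re, fa} and column 3 has {do, fa}, leaving only mi.
Row 3, column 5: row 3 has {sol, re, mi, fa} and column 5 has {fa}, leaving only do.
So row 3 reads: fa sol mi re do.

fa sol mi re do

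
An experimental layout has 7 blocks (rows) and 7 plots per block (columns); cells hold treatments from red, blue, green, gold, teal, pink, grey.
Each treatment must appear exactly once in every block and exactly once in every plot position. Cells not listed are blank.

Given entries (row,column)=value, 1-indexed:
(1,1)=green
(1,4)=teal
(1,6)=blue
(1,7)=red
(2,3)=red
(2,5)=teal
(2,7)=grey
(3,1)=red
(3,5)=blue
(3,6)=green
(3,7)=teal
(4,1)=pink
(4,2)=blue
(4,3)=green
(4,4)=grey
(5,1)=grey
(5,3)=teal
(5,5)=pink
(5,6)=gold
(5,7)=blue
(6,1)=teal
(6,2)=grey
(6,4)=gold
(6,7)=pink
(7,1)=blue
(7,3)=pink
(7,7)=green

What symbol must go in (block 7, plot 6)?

Block 2, plot 1: block 2 has {red, teal, grey} and plot 1 has {red, blue, green, teal, pink, grey}, leaving only gold.
Block 2, plot 6: block 2 has {red, gold, teal, grey} and plot 6 has {blue, green, gold}, leaving only pink.
Block 2, plot 2: block 2 has {red, gold, teal, pink, grey} and plot 2 has {blue, grey}, leaving only green.
Block 2, plot 4: block 2 has {red, green, gold, teal, pink, grey} and plot 4 has {gold, teal, grey}, leaving only blue.
Block 3, plot 4: block 3 has {red, blue, green, teal} and plot 4 has {blue, gold, teal, grey}, leaving only pink.
Block 3, plot 2: block 3 has {red, blue, green, teal, pink} and plot 2 has {blue, green, grey}, leaving only gold.
Block 1, plot 2: block 1 has {red, blue, green, teal} and plot 2 has {blue, green, gold, grey}, leaving only pink.
Block 3, plot 3: block 3 has {red, blue, green, gold, teal, pink} and plot 3 has {red, green, teal, pink}, leaving only grey.
Block 1, plot 3: block 1 has {red, blue, green, teal, pink} and plot 3 has {red, green, teal, pink, grey}, leaving only gold.
Block 1, plot 5: block 1 has {red, blue, green, gold, teal, pink} and plot 5 has {blue, teal, pink}, leaving only grey.
Block 4, plot 7: block 4 has {blue, green, pink, grey} and plot 7 has {red, blue, green, teal, pink, grey}, leaving only gold.
Block 4, plot 5: block 4 has {blue, green, gold, pink, grey} and plot 5 has {blue, teal, pink, grey}, leaving only red.
Block 4, plot 6: block 4 has {red, blue, green, gold, pink, grey} and plot 6 has {blue, green, gold, pink}, leaving only teal.
Block 5, plot 2: block 5 has {blue, gold, teal, pink, grey} and plot 2 has {blue, green, gold, pink, grey}, leaving only red.
Block 5, plot 4: block 5 has {red, blue, gold, teal, pink, grey} and plot 4 has {blue, gold, teal, pink, grey}, leaving only green.
Block 6, plot 3: block 6 has {gold, teal, pink, grey} and plot 3 has {red, green, gold, teal, pink, grey}, leaving only blue.
Block 6, plot 5: block 6 has {blue, gold, teal, pink, grey} and plot 5 has {red, blue, teal, pink, grey}, leaving only green.
Block 6, plot 6: block 6 has {blue, green, gold, teal, pink, grey} and plot 6 has {blue, green, gold, teal, pink}, leaving only red.
Block 7 already has {blue, green, pink} and plot 6 already has {red, blue, green, gold, teal, pink}, so block 7, plot 6 must be grey.

grey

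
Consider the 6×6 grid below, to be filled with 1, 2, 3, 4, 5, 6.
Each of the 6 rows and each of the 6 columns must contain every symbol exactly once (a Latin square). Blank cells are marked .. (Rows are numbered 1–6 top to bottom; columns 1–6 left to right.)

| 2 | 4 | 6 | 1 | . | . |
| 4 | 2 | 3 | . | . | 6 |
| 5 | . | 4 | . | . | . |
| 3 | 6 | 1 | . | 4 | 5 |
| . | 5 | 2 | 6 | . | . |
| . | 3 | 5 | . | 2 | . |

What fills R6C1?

6

Row 1, column 6: row 1 has {1, 2, 4, 6} and column 6 has {5, 6}, leaving only 3.
Row 1, column 5: row 1 has {1, 2, 3, 4, 6} and column 5 has {2, 4}, leaving only 5.
Row 2, column 4: row 2 has {2, 3, 4, 6} and column 4 has {1, 6}, leaving only 5.
Row 2, column 5: row 2 has {2, 3, 4, 5, 6} and column 5 has {2, 4, 5}, leaving only 1.
Row 3, column 2: row 3 has {4, 5} and column 2 has {2, 3, 4, 5, 6}, leaving only 1.
Row 3, column 6: row 3 has {1, 4, 5} and column 6 has {3, 5, 6}, leaving only 2.
Row 3, column 4: row 3 has {1, 2, 4, 5} and column 4 has {1, 5, 6}, leaving only 3.
Row 3, column 5: row 3 has {1, 2, 3, 4, 5} and column 5 has {1, 2, 4, 5}, leaving only 6.
Row 4, column 4: row 4 has {1, 3, 4, 5, 6} and column 4 has {1, 3, 5, 6}, leaving only 2.
Row 5, column 1: row 5 has {2, 5, 6} and column 1 has {2, 3, 4, 5}, leaving only 1.
Row 6 already has {2, 3, 5} and column 1 already has {1, 2, 3, 4, 5}, so row 6, column 1 must be 6.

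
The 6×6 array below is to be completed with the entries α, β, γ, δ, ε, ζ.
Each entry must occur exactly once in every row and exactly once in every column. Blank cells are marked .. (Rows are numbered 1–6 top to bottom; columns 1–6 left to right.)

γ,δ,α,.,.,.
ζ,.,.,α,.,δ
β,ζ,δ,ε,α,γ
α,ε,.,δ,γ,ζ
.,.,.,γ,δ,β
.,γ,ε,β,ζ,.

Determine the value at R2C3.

Row 1, column 4: row 1 has {α, γ, δ} and column 4 has {α, β, γ, δ, ε}, leaving only ζ.
Row 1, column 6: row 1 has {α, γ, δ, ζ} and column 6 has {β, γ, δ, ζ}, leaving only ε.
Row 1, column 5: row 1 has {α, γ, δ, ε, ζ} and column 5 has {α, γ, δ, ζ}, leaving only β.
Row 2, column 2: row 2 has {α, δ, ζ} and column 2 has {γ, δ, ε, ζ}, leaving only β.
Row 2 already has {α, β, δ, ζ} and column 3 already has {α, δ, ε}, so row 2, column 3 must be γ.

γ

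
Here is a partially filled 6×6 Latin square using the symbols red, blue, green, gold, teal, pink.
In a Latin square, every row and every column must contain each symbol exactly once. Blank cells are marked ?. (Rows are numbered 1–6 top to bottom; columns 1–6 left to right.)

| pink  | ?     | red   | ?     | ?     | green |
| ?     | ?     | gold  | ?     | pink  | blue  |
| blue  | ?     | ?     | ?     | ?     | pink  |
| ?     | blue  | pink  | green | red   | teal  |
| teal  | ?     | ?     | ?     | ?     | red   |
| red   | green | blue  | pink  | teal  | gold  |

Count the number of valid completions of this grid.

Row 1, column 2: eliminating its row and column leaves {gold, teal}.
Row 1, column 4: eliminating its row and column leaves {blue, gold, teal}.
Row 1, column 5: eliminating its row and column leaves {blue, gold}.
Row 2, column 1: eliminating its row and column leaves {green}.
Row 2, column 2: eliminating its row and column leaves {red, teal}.
Row 2, column 4: eliminating its row and column leaves {red, teal}.
Row 3, column 2: eliminating its row and column leaves {red, gold, teal}.
Row 3, column 3: eliminating its row and column leaves {green, teal}.
Row 3, column 4: eliminating its row and column leaves {red, gold, teal}.
Row 3, column 5: eliminating its row and column leaves {green, gold}.
Row 4, column 1: eliminating its row and column leaves {gold}.
Row 5, column 2: eliminating its row and column leaves {gold, pink}.
Row 5, column 3: eliminating its row and column leaves {green}.
Row 5, column 4: eliminating its row and column leaves {blue, gold}.
Row 5, column 5: eliminating its row and column leaves {blue, green, gold}.
Enumerating the assignments across these blanks that avoid any row or column repeat gives 3 completions.

3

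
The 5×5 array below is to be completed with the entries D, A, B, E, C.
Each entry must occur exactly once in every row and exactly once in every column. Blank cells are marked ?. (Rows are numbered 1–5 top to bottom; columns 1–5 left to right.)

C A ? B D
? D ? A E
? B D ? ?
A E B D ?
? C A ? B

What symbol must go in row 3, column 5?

A

Row 1, column 3: row 1 has {D, A, B, C} and column 3 has {D, A, B}, leaving only E.
Row 2, column 1: row 2 has {D, A, E} and column 1 has {A, C}, leaving only B.
Row 2, column 3: row 2 has {D, A, B, E} and column 3 has {D, A, B, E}, leaving only C.
Row 3, column 1: row 3 has {D, B} and column 1 has {A, B, C}, leaving only E.
Row 3, column 4: row 3 has {D, B, E} and column 4 has {D, A, B}, leaving only C.
Row 3 already has {D, B, E, C} and column 5 already has {D, B, E}, so row 3, column 5 must be A.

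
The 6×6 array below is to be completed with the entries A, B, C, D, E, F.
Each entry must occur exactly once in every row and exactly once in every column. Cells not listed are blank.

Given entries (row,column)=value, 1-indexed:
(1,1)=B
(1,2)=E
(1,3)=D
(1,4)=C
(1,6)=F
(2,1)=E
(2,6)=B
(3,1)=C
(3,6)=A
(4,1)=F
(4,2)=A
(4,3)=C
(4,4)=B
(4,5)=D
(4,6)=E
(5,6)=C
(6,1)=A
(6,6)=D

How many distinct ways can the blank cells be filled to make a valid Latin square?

16

Row 1, column 5: eliminating its row and column leaves {A}.
Row 2, column 2: eliminating its row and column leaves {C, D, F}.
Row 2, column 3: eliminating its row and column leaves {A, F}.
Row 2, column 4: eliminating its row and column leaves {A, D, F}.
Row 2, column 5: eliminating its row and column leaves {A, C, F}.
Row 3, column 2: eliminating its row and column leaves {B, D, F}.
Row 3, column 3: eliminating its row and column leaves {B, E, F}.
Row 3, column 4: eliminating its row and column leaves {D, E, F}.
Row 3, column 5: eliminating its row and column leaves {B, E, F}.
Row 5, column 1: eliminating its row and column leaves {D}.
Row 5, column 2: eliminating its row and column leaves {B, D, F}.
Row 5, column 3: eliminating its row and column leaves {A, B, E, F}.
Row 5, column 4: eliminating its row and column leaves {A, D, E, F}.
Row 5, column 5: eliminating its row and column leaves {A, B, E, F}.
Row 6, column 2: eliminating its row and column leaves {B, C, F}.
Row 6, column 3: eliminating its row and column leaves {B, E, F}.
Row 6, column 4: eliminating its row and column leaves {E, F}.
Row 6, column 5: eliminating its row and column leaves {B, C, E, F}.
Enumerating the assignments across these blanks that avoid any row or column repeat gives 16 completions.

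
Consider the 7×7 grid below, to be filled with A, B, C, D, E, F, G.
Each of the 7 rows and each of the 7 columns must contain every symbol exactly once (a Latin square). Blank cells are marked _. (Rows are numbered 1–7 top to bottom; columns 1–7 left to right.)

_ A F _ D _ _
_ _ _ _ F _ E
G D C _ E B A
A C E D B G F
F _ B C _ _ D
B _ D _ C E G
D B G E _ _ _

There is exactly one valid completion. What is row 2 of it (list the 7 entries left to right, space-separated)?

Row 2, column 1: row 2 has {E, F} and column 1 has {A, B, D, F, G}, leaving only C.
Row 2, column 2: row 2 has {C, E, F} and column 2 has {A, B, C, D}, leaving only G.
Row 2, column 3: row 2 has {C, E, F, G} and column 3 has {B, C, D, E, F, G}, leaving only A.
Row 2, column 4: row 2 has {A, C, E, F, G} and column 4 has {C, D, E}, leaving only B.
Row 2, column 6: row 2 has {A, B, C, E, F, G} and column 6 has {B, E, G}, leaving only D.
So row 2 reads: C G A B F D E.

C G A B F D E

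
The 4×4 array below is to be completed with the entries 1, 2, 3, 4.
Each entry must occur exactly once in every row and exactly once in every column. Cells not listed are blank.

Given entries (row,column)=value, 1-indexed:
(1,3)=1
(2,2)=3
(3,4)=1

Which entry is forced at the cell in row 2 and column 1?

Row 2, column 1 is narrowed to {1, 2, 4}.
If it were 2, then row 2, column 4 would be left with no valid symbol.
If it were 4, then row 2, column 4 would be left with no valid symbol.
So row 2, column 1 must be 1.

1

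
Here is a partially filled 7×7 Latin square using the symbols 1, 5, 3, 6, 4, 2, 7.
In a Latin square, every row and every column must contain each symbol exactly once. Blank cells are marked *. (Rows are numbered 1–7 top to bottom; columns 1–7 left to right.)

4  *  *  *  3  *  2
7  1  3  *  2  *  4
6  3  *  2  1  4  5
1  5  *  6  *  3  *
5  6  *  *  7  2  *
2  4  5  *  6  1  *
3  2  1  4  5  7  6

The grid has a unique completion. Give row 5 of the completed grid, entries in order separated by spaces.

5 6 4 3 7 2 1

Row 5, column 3: row 5 has {5, 6, 2, 7} and column 3 has {1, 5, 3}, leaving only 4.
Row 1, column 2: row 1 has {3, 4, 2} and column 2 has {1, 5, 3, 6, 4, 2}, leaving only 7.
Row 1, column 3: row 1 has {3, 4, 2, 7} and column 3 has {1, 5, 3, 4}, leaving only 6.
Row 1, column 6: row 1 has {3, 6, 4, 2, 7} and column 6 has {1, 3, 4, 2, 7}, leaving only 5.
Row 1, column 4: row 1 has {5, 3, 6, 4, 2, 7} and column 4 has {6, 4, 2}, leaving only 1.
Row 5, column 4: row 5 has {5, 6, 4, 2, 7} and column 4 has {1, 6, 4, 2}, leaving only 3.
Row 5, column 7: row 5 has {5, 3, 6, 4, 2, 7} and column 7 has {5, 6, 4, 2}, leaving only 1.
So row 5 reads: 5 6 4 3 7 2 1.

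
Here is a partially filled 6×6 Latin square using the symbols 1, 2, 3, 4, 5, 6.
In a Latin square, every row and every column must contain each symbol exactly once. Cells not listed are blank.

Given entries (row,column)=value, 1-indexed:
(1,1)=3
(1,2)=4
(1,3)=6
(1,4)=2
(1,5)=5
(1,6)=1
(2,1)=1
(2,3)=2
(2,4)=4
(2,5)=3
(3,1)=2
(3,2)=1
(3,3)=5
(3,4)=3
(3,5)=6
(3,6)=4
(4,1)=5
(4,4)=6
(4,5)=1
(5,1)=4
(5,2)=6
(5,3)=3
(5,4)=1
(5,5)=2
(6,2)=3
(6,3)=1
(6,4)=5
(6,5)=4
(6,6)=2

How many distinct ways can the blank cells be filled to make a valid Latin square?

Row 2, column 2: eliminating its row and column leaves {5}.
Row 2, column 6: eliminating its row and column leaves {5, 6}.
Row 4, column 2: eliminating its row and column leaves {2}.
Row 4, column 3: eliminating its row and column leaves {4}.
Row 4, column 6: eliminating its row and column leaves {3}.
Row 5, column 6: eliminating its row and column leaves {5}.
Row 6, column 1: eliminating its row and column leaves {6}.
Only one assignment across all blanks avoids any row or column repeat, giving 1 completion.

1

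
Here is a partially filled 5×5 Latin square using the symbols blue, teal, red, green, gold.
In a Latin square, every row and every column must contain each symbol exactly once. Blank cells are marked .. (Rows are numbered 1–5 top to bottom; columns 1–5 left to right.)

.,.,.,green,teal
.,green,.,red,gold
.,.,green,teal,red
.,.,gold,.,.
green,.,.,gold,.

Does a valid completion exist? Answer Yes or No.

No row or column among the givens repeats a symbol, and propagating forced cells runs into no contradiction.
One valid completion exists (for instance, red gold blue green teal / blue green teal red gold / gold blue green teal red / teal red gold blue green / green teal red gold blue).

Yes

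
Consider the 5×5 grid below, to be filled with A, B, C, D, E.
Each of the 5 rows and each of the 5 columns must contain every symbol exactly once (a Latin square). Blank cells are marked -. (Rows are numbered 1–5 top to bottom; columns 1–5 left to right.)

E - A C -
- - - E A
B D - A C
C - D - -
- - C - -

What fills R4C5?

E

Row 1, column 2: row 1 has {A, C, E} and column 2 has {D}, leaving only B.
Row 1, column 5: row 1 has {A, B, C, E} and column 5 has {A, C}, leaving only D.
Row 2, column 1: row 2 has {A, E} and column 1 has {B, C, E}, leaving only D.
Row 2, column 2: row 2 has {A, D, E} and column 2 has {B, D}, leaving only C.
Row 2, column 3: row 2 has {A, C, D, E} and column 3 has {A, C, D}, leaving only B.
Row 3, column 3: row 3 has {A, B, C, D} and column 3 has {A, B, C, D}, leaving only E.
Row 4, column 4: row 4 has {C, D} and column 4 has {A, C, E}, leaving only B.
Row 4 already has {B, C, D} and column 5 already has {A, C, D}, so row 4, column 5 must be E.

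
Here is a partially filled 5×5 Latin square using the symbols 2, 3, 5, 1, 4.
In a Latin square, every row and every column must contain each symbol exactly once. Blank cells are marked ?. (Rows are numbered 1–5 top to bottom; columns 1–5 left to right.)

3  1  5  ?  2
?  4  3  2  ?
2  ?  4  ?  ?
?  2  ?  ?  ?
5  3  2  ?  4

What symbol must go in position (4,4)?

5

Row 1, column 4: row 1 has {2, 3, 5, 1} and column 4 has {2}, leaving only 4.
Row 2, column 1: row 2 has {2, 3, 4} and column 1 has {2, 3, 5}, leaving only 1.
Row 2, column 5: row 2 has {2, 3, 1, 4} and column 5 has {2, 4}, leaving only 5.
Row 3, column 2: row 3 has {2, 4} and column 2 has {2, 3, 1, 4}, leaving only 5.
Row 4, column 1: row 4 has {2} and column 1 has {2, 3, 5, 1}, leaving only 4.
Row 4, column 3: row 4 has {2, 4} and column 3 has {2, 3, 5, 4}, leaving only 1.
Row 4, column 5: row 4 has {2, 1, 4} and column 5 has {2, 5, 4}, leaving only 3.
Row 4 already has {2, 3, 1, 4} and column 4 already has {2, 4}, so row 4, column 4 must be 5.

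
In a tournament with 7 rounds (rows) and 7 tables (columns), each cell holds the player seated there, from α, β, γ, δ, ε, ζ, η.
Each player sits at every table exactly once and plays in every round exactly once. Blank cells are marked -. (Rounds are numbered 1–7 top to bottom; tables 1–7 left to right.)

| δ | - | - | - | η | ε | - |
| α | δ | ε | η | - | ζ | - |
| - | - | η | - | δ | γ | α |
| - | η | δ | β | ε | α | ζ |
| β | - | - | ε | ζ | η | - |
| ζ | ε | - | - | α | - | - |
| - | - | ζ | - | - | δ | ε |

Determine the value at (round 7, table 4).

γ

Round 3, table 1: round 3 has {α, γ, δ, η} and table 1 has {α, β, δ, ζ}, leaving only ε.
Round 3, table 4: round 3 has {α, γ, δ, ε, η} and table 4 has {β, ε, η}, leaving only ζ.
Round 3, table 2: round 3 has {α, γ, δ, ε, ζ, η} and table 2 has {δ, ε, η}, leaving only β.
Round 4, table 1: round 4 has {α, β, δ, ε, ζ, η} and table 1 has {α, β, δ, ε, ζ}, leaving only γ.
Round 6, table 6: round 6 has {α, ε, ζ} and table 6 has {α, γ, δ, ε, ζ, η}, leaving only β.
Round 6, table 3: round 6 has {α, β, ε, ζ} and table 3 has {δ, ε, ζ, η}, leaving only γ.
Round 5, table 3: round 5 has {β, ε, ζ, η} and table 3 has {γ, δ, ε, ζ, η}, leaving only α.
Round 1, table 3: round 1 has {δ, ε, η} and table 3 has {α, γ, δ, ε, ζ, η}, leaving only β.
Round 1, table 7: round 1 has {β, δ, ε, η} and table 7 has {α, ε, ζ}, leaving only γ.
Round 1, table 4: round 1 has {β, γ, δ, ε, η} and table 4 has {β, ε, ζ, η}, leaving only α.
Round 7 already has {δ, ε, ζ} and table 4 already has {α, β, ε, ζ, η}, so round 7, table 4 must be γ.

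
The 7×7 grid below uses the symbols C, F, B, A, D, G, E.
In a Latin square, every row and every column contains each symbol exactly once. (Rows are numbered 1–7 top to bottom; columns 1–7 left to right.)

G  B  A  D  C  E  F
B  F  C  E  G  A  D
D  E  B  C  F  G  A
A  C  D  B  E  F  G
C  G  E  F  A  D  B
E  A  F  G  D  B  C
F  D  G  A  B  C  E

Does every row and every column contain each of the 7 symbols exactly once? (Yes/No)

Each row is a permutation of the 7 symbols, and so is each column.

Yes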